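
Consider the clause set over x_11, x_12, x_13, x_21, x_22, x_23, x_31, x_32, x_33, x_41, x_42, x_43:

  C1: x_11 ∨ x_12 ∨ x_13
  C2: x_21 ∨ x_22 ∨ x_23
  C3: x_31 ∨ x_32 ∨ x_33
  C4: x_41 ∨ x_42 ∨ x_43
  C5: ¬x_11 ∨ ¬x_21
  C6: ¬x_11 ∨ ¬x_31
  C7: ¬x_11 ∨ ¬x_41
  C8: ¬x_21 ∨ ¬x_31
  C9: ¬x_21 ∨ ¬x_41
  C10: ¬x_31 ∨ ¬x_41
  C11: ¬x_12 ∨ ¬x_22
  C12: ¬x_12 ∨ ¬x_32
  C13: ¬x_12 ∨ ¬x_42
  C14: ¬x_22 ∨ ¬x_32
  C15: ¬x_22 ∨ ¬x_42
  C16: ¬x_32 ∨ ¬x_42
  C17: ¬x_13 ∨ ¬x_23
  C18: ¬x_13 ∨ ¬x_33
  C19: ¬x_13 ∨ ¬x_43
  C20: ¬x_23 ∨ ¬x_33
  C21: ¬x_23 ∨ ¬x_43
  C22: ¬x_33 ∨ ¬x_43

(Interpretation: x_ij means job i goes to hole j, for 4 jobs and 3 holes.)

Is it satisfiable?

No, unsatisfiable

Suppose x_11 = False.
Suppose x_12 = True.
(¬x_22) alone gives x_22 = False.
(¬x_32) alone gives x_32 = False.
(¬x_42) alone gives x_42 = False.
Suppose x_21 = True.
(¬x_31) alone gives x_31 = False.
(x_33) alone gives x_33 = True.
(¬x_41) alone gives x_41 = False.
(x_43) alone gives x_43 = True.
But (¬x_43) is also a unit clause — contradiction.
Undo x_21 and try x_21 = False.
(x_23) alone gives x_23 = True.
(¬x_13) alone gives x_13 = False.
(¬x_33) alone gives x_33 = False.
(x_31) alone gives x_31 = True.
(¬x_41) alone gives x_41 = False.
(x_43) alone gives x_43 = True.
But (¬x_43) is also a unit clause — contradiction.
Both values of x_21 lead to a conflict.
Undo x_12 and try x_12 = False.
(x_13) alone gives x_13 = True.
(¬x_23) alone gives x_23 = False.
(¬x_33) alone gives x_33 = False.
(¬x_43) alone gives x_43 = False.
Suppose x_21 = True.
(¬x_31) alone gives x_31 = False.
(x_32) alone gives x_32 = True.
(¬x_41) alone gives x_41 = False.
(x_42) alone gives x_42 = True.
But (¬x_42) is also a unit clause — contradiction.
Undo x_21 and try x_21 = False.
(x_22) alone gives x_22 = True.
(¬x_32) alone gives x_32 = False.
(x_31) alone gives x_31 = True.
(¬x_41) alone gives x_41 = False.
(x_42) alone gives x_42 = True.
But (¬x_42) is also a unit clause — contradiction.
Both values of x_21 lead to a conflict.
Both values of x_12 lead to a conflict.
Undo x_11 and try x_11 = True.
(¬x_21) alone gives x_21 = False.
(¬x_31) alone gives x_31 = False.
(¬x_41) alone gives x_41 = False.
Suppose x_22 = True.
(¬x_12) alone gives x_12 = False.
(¬x_32) alone gives x_32 = False.
(x_33) alone gives x_33 = True.
(¬x_42) alone gives x_42 = False.
(x_43) alone gives x_43 = True.
But (¬x_43) is also a unit clause — contradiction.
Undo x_22 and try x_22 = False.
(x_23) alone gives x_23 = True.
(¬x_13) alone gives x_13 = False.
(¬x_33) alone gives x_33 = False.
(x_32) alone gives x_32 = True.
(¬x_12) alone gives x_12 = False.
(¬x_42) alone gives x_42 = False.
(x_43) alone gives x_43 = True.
But (¬x_43) is also a unit clause — contradiction.
Both values of x_22 lead to a conflict.
Both values of x_11 lead to a conflict.
No assignment satisfies every clause.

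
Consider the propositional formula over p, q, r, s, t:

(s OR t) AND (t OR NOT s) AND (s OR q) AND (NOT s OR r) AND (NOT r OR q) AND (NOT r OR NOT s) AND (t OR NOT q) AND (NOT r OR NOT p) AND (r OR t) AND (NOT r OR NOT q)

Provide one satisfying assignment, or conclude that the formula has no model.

p: false,  q: true,  r: false,  s: false,  t: true

Try s = false.
(t) alone gives t = true.
(q) alone gives q = true.
(NOT r) alone gives r = false.
Every clause is now satisfied; p is unconstrained.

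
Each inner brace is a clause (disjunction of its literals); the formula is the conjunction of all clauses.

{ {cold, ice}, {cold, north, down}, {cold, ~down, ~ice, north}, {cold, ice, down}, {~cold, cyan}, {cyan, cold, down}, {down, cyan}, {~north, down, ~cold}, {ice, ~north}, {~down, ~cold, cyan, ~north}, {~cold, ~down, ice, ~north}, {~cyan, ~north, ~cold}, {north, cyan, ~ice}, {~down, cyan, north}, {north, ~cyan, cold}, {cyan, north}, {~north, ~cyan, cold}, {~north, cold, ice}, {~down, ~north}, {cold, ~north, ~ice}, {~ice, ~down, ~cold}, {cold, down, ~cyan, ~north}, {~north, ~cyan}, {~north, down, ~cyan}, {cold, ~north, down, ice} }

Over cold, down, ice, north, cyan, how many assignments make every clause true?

3

There are 2^5 = 32 truth assignments over (cold, down, ice, north, cyan).
Split on ice. With ice = 1, the clauses containing ice are satisfied and ~ice drops from the rest; 1 of the 2^4 = 16 assignments to the other variables satisfy what remains.
With ice = 0, by the same count on the reduced clause set, 2 assignments work.
(One model: cold=T, down=F, ice=F, north=F, cyan=T.)
Total: 1 + 2 = 3.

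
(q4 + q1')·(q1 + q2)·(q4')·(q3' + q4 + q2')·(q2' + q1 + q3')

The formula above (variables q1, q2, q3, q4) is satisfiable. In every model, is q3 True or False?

Suppose q3 = 1.
The clause (q4') is unit, so q4 = 0.
The clause (q1') is unit, so q1 = 0.
The clause (q2) is unit, so q2 = 1.
Now (q2') is unsatisfied and unit — conflict.
So every satisfying assignment has q3 = False.

False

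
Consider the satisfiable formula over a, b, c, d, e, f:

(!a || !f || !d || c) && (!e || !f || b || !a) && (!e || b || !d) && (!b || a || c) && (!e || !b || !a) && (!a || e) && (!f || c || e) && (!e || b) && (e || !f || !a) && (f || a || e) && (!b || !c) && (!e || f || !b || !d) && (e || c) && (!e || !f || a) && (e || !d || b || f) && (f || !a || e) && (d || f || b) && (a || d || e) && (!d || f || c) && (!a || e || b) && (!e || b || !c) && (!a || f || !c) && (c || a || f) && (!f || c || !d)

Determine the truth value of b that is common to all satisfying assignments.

False

Suppose b = true.
Unit clause (!c) forces c = false.
Unit clause (a) forces a = true.
Unit clause (!e) forces e = false.
But (e) is also a unit clause — contradiction.
So every satisfying assignment has b = False.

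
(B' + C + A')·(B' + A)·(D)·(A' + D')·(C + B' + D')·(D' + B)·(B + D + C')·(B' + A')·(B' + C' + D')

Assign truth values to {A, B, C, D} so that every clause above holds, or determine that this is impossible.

(D) alone gives D = 1.
(A') alone gives A = 0.
(B') alone gives B = 0.
Now (B) is unsatisfied and unit — conflict.

UNSATISFIABLE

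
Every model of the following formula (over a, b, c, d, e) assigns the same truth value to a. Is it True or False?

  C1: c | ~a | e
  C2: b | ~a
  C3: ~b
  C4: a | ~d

Suppose a = 1.
The clause (b) is unit, so b = 1.
But (~b) is also a unit clause — contradiction.
So every satisfying assignment has a = False.

False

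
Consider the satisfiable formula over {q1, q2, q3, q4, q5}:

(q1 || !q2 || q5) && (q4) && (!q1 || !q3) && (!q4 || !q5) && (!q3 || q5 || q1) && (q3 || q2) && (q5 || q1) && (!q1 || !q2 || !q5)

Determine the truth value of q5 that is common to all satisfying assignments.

False

Suppose q5 = true.
From the singleton clause (q4), q4 = true.
But (!q4) is also a unit clause — contradiction.
So every satisfying assignment has q5 = False.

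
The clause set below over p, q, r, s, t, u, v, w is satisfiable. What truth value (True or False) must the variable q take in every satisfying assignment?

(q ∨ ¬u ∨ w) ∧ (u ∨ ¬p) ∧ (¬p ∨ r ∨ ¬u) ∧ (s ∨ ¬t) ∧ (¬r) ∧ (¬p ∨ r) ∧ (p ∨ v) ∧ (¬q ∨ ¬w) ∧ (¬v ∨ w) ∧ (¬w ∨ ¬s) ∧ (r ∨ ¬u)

False

Suppose q = True.
From the singleton clause (¬r), r = False.
From the singleton clause (¬p), p = False.
From the singleton clause (v), v = True.
From the singleton clause (¬w), w = False.
Now (w) is unsatisfied and unit — conflict.
So every satisfying assignment has q = False.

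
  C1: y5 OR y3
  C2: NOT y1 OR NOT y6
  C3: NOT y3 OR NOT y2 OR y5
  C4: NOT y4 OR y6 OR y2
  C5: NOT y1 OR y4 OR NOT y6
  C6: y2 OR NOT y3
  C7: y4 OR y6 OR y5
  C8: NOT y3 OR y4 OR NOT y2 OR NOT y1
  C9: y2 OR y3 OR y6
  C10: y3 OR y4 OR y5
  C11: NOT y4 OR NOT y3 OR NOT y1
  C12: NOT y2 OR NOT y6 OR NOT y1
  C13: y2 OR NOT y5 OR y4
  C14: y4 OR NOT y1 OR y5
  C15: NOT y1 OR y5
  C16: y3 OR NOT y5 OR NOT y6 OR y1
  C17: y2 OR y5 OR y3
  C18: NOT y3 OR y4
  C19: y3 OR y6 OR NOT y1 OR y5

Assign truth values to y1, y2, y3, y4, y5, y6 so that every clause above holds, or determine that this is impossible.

y1 ↦ false,  y2 ↦ true,  y3 ↦ false,  y4 ↦ false,  y5 ↦ true,  y6 ↦ false

Case y5 = true:
Case y1 = false:
Case y2 = true:
Case y3 = false:
The clause (NOT y6) is unit, so y6 = false.
No clause remains; y4 is free.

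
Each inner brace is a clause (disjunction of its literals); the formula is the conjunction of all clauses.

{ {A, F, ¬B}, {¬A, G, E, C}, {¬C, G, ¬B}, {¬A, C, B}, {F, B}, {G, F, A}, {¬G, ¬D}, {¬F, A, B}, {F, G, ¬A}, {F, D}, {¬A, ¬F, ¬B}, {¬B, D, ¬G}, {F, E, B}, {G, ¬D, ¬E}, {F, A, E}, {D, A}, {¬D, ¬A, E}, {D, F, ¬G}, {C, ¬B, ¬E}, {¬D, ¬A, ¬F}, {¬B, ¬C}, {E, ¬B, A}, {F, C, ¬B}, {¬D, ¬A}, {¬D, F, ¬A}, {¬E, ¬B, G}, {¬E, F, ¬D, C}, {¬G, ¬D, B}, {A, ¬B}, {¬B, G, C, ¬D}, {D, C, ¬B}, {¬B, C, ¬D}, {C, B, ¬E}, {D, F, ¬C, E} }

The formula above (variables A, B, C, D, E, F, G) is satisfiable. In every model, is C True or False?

True

Suppose C = False.
Try A = False.
From the singleton clause (D), D = True.
From the singleton clause (¬G), G = False.
From the singleton clause (F), F = True.
From the singleton clause (B), B = True.
Now (¬B) is unsatisfied and unit — conflict.
That branch fails; take A = True instead.
From the singleton clause (B), B = True.
From the singleton clause (¬F), F = False.
Now (F) is unsatisfied and unit — conflict.
Either choice for A ends in contradiction.
So every satisfying assignment has C = True.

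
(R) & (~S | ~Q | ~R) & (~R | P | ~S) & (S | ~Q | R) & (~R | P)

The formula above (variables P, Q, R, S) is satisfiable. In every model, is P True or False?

True

Suppose P = 0.
Unit clause (R) forces R = 1.
Now (~R) is unsatisfied and unit — conflict.
So every satisfying assignment has P = True.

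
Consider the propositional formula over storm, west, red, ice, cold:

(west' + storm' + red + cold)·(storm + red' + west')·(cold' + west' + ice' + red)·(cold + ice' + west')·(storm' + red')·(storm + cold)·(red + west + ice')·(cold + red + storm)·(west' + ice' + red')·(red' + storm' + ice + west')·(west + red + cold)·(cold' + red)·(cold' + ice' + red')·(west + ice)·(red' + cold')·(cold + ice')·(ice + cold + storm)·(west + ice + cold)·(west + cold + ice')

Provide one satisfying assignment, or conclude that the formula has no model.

Try storm = 0.
The clause (cold) is unit, so cold = 1.
The clause (red) is unit, so red = 1.
That conflicts with the unit clause (red').
So storm must be the other value — set storm = 1.
The clause (red') is unit, so red = 0.
The clause (cold') is unit, so cold = 0.
The clause (west') is unit, so west = 0.
That conflicts with the unit clause (west).
Neither storm = 1 nor storm = 0 works.

UNSATISFIABLE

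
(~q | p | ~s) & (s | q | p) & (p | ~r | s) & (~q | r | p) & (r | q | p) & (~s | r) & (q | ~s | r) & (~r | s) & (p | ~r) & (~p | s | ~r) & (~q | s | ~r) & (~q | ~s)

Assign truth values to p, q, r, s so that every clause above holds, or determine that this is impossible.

Branch on s: set s = 0.
The clause (~r) is unit, so r = 0.
Branch on q: set q = 1.
The clause (p) is unit, so p = 1.
Every clause now holds.

p ↦ 1, q ↦ 1, r ↦ 0, s ↦ 0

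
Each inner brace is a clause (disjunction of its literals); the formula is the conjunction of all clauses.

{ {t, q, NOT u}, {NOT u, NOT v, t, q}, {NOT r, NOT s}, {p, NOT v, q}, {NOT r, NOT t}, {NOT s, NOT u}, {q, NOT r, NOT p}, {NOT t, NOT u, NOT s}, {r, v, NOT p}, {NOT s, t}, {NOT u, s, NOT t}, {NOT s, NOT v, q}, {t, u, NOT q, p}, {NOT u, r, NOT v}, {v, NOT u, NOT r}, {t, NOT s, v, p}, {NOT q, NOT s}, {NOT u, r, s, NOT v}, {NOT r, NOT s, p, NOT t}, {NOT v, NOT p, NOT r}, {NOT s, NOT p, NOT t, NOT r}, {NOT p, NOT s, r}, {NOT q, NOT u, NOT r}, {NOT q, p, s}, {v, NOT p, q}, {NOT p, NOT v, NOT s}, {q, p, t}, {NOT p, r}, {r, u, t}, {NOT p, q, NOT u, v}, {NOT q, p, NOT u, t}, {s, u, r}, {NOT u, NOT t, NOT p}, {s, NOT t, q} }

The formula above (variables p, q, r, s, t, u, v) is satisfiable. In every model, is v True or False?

Suppose v = true.
Suppose r = false.
From the singleton clause (NOT u), u = false.
From the singleton clause (NOT p), p = false.
From the singleton clause (q), q = true.
From the singleton clause (t), t = true.
From the singleton clause (NOT s), s = false.
That conflicts with the unit clause (s).
Backtrack on r: now try r = true.
From the singleton clause (NOT s), s = false.
From the singleton clause (NOT t), t = false.
From the singleton clause (NOT p), p = false.
From the singleton clause (q), q = true.
That conflicts with the unit clause (NOT q).
Neither r = true nor r = false works.
So every satisfying assignment has v = False.

False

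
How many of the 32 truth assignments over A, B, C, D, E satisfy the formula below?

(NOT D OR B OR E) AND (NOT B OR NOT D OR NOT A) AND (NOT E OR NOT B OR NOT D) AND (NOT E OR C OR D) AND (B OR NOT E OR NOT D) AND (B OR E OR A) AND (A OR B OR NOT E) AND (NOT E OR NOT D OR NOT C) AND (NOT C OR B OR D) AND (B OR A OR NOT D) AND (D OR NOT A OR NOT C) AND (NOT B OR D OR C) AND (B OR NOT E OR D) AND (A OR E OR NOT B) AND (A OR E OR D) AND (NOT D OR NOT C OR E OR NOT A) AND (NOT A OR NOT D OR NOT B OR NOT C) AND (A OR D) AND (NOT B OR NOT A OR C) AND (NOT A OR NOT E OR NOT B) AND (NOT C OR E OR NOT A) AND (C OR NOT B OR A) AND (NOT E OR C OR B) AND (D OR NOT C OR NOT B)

There are 2^5 = 32 truth assignments over (A, B, C, D, E).
Split on C. With C = true, the clauses containing C are satisfied and NOT C drops from the rest; 0 of the 2^4 = 16 assignments to the other variables satisfy what remains.
With C = false, by the same count on the reduced clause set, 1 assignment works.
(One model: A=T, B=F, C=F, D=F, E=F.)
Total: 0 + 1 = 1.

1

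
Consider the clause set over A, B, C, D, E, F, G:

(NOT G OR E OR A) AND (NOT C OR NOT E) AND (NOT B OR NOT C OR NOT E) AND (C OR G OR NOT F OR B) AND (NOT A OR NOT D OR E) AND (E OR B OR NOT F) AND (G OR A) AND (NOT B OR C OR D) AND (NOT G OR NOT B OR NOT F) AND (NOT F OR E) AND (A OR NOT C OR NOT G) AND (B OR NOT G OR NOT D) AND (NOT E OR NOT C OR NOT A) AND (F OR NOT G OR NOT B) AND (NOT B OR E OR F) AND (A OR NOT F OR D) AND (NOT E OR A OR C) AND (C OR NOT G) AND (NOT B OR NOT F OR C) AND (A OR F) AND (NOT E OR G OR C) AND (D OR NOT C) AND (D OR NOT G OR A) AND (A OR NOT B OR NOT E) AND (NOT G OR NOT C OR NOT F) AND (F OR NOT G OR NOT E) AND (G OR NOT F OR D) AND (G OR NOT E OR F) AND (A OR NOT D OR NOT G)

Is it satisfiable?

Try C = false.
(NOT G) alone gives G = false.
(A) alone gives A = true.
(NOT E) alone gives E = false.
(NOT D) alone gives D = false.
(NOT B) alone gives B = false.
(NOT F) alone gives F = false.
All clauses are satisfied.
A satisfying assignment: A=true,  B=false,  C=false,  D=false,  E=false,  F=false,  G=false.

Yes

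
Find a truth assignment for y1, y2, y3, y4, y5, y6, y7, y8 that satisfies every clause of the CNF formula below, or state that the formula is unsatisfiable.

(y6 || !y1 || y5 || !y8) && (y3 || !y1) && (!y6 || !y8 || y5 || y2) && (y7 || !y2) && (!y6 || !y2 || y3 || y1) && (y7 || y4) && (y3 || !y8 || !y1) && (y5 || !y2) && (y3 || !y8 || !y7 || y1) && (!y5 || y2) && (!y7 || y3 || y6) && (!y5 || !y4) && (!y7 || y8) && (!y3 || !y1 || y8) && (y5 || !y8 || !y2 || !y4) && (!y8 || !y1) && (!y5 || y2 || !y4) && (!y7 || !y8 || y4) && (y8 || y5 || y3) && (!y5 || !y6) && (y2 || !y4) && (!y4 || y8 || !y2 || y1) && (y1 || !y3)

Branch on y3: set y3 = true.
From the singleton clause (y1), y1 = true.
From the singleton clause (y8), y8 = true.
That conflicts with the unit clause (!y8).
Undo y3 and try y3 = false.
From the singleton clause (!y1), y1 = false.
Branch on y7: set y7 = true.
From the singleton clause (!y8), y8 = false.
That conflicts with the unit clause (y8).
Undo y7 and try y7 = false.
From the singleton clause (!y2), y2 = false.
From the singleton clause (y4), y4 = true.
That conflicts with the unit clause (!y4).
Both values of y7 lead to a conflict.
Both values of y3 lead to a conflict.

UNSATISFIABLE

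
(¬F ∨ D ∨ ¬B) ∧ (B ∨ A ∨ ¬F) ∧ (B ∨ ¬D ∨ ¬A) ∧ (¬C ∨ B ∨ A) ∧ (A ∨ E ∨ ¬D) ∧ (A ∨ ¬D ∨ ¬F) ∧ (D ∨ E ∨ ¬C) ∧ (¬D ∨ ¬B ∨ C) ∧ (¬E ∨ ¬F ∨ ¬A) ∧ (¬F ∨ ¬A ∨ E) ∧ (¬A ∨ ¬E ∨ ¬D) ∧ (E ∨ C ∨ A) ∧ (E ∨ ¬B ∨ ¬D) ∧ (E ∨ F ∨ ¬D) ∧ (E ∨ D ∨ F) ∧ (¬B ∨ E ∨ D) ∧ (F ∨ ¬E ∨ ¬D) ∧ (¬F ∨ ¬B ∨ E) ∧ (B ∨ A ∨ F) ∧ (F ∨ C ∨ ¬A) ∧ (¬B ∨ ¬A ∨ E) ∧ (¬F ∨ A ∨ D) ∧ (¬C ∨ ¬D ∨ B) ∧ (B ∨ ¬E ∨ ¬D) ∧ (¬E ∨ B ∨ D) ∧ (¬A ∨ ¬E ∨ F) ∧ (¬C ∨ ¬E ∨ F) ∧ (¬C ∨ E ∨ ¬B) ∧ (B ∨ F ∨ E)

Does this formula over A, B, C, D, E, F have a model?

Try F = False.
Try E = True.
From the singleton clause (¬D), D = False.
From the singleton clause (B), B = True.
From the singleton clause (¬A), A = False.
From the singleton clause (¬C), C = False.
This assignment satisfies each clause.
A satisfying assignment: A: False; B: True; C: False; D: False; E: True; F: False.

Yes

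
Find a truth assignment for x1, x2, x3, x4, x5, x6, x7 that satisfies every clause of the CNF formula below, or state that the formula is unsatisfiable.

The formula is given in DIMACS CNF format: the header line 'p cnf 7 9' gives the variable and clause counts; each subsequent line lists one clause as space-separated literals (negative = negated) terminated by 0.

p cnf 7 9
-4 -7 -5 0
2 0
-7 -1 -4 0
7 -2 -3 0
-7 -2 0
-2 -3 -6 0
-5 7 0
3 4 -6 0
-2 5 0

The clause (x2) is unit, so x2 = True.
The clause (¬x7) is unit, so x7 = False.
The clause (¬x3) is unit, so x3 = False.
The clause (¬x5) is unit, so x5 = False.
Now (x5) is unsatisfied and unit — conflict.

UNSATISFIABLE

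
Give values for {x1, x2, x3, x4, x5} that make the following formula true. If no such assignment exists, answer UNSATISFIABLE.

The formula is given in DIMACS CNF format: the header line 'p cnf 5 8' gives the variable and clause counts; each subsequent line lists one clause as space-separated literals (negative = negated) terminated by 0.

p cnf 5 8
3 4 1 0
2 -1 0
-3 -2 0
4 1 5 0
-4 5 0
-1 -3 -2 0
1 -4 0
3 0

x1=False; x2=False; x3=True; x4=False; x5=True

Unit clause (x3) forces x3 = True.
Unit clause (¬x2) forces x2 = False.
Unit clause (¬x1) forces x1 = False.
Unit clause (¬x4) forces x4 = False.
Unit clause (x5) forces x5 = True.
All clauses are satisfied.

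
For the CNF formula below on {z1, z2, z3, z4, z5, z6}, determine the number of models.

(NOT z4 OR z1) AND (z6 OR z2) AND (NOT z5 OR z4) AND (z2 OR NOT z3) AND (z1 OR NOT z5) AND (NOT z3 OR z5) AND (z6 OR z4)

There are 2^6 = 64 truth assignments over (z1, z2, z3, z4, z5, z6).
Split on z4. With z4 = true, the clauses containing z4 are satisfied and NOT z4 drops from the rest; 8 of the 2^5 = 32 assignments to the other variables satisfy what remains.
With z4 = false, by the same count on the reduced clause set, 4 assignments work.
(One model: z1=F, z2=F, z3=F, z4=F, z5=F, z6=T.)
Total: 8 + 4 = 12.

12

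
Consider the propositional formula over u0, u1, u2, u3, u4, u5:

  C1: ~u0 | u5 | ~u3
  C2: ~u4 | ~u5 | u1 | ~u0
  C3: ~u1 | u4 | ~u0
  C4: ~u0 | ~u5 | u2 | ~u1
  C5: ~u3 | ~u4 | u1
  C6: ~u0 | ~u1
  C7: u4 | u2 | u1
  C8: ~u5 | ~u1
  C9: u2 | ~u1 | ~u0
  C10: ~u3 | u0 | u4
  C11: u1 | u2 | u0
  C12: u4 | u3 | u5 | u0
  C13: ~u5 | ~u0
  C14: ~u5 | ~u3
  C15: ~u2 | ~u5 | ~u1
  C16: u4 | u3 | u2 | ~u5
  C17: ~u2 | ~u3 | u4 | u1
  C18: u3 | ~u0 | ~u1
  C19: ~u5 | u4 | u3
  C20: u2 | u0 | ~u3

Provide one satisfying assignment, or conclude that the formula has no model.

u0: 0; u1: 1; u2: 1; u3: 0; u4: 1; u5: 0

Branch on u0: set u0 = 0.
Branch on u5: set u5 = 0.
Branch on u3: set u3 = 0.
From the singleton clause (u4), u4 = 1.
Branch on u1: set u1 = 1.
Every clause is now satisfied; u2 is unconstrained.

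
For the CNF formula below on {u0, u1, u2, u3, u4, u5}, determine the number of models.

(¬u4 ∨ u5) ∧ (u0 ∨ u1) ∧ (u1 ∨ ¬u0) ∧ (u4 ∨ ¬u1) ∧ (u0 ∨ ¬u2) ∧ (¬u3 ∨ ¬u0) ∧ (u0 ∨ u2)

There are 2^6 = 64 truth assignments over (u0, u1, u2, u3, u4, u5).
Split on u3. With u3 = True, the clauses containing u3 are satisfied and ¬u3 drops from the rest; 0 of the 2^5 = 32 assignments to the other variables satisfy what remains.
With u3 = False, by the same count on the reduced clause set, 2 assignments work.
(One model: u0=T, u1=T, u2=F, u3=F, u4=T, u5=T.)
Total: 0 + 2 = 2.

2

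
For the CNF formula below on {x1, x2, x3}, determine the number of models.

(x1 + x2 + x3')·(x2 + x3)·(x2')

1

There are 2^3 = 8 truth assignments over (x1, x2, x3).
Check each against the 3 clauses (columns in the order x1, x2, x3):
  F F F  ✗ fails (x2 + x3)
  F F T  ✗ fails (x1 + x2 + x3')
  F T F  ✗ fails (x2')
  F T T  ✗ fails (x2')
  T F F  ✗ fails (x2 + x3)
  T F T  ✓ satisfies all
  T T F  ✗ fails (x2')
  T T T  ✗ fails (x2')
1 of the 8 rows is a model.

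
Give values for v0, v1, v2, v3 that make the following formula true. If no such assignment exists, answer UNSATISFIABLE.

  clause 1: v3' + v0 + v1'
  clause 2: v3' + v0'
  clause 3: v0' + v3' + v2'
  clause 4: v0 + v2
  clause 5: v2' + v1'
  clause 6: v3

v0 ↦ 0,  v1 ↦ 0,  v2 ↦ 1,  v3 ↦ 1

The clause (v3) is unit, so v3 = 1.
The clause (v0') is unit, so v0 = 0.
The clause (v1') is unit, so v1 = 0.
The clause (v2) is unit, so v2 = 1.
All clauses are satisfied.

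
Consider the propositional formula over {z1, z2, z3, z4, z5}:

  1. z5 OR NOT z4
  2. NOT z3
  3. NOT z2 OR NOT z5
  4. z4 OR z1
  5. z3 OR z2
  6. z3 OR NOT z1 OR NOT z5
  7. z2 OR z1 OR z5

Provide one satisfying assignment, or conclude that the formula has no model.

The clause (NOT z3) is unit, so z3 = false.
The clause (z2) is unit, so z2 = true.
The clause (NOT z5) is unit, so z5 = false.
The clause (NOT z4) is unit, so z4 = false.
The clause (z1) is unit, so z1 = true.
All clauses are satisfied.

z1=true, z2=true, z3=false, z4=false, z5=false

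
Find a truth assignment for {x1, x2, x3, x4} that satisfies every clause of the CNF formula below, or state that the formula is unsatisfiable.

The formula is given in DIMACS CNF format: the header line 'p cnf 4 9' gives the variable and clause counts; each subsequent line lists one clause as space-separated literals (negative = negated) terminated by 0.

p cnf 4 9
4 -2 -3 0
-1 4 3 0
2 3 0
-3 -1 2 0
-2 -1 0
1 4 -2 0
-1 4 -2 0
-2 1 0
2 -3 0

UNSATISFIABLE

Case x2 = True:
Unit clause (¬x1) forces x1 = False.
That conflicts with the unit clause (x1).
So x2 must be the other value — set x2 = False.
Unit clause (x3) forces x3 = True.
That conflicts with the unit clause (¬x3).
Both values of x2 lead to a conflict.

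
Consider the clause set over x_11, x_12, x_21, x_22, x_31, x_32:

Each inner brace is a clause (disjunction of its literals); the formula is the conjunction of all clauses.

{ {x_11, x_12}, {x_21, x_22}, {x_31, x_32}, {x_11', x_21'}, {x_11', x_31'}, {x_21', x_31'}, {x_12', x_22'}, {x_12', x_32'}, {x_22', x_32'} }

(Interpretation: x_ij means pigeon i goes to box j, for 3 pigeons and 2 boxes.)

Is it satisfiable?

Unsatisfiable

Case x_11 = 1:
The clause (x_21') is unit, so x_21 = 0.
The clause (x_22) is unit, so x_22 = 1.
The clause (x_31') is unit, so x_31 = 0.
The clause (x_32) is unit, so x_32 = 1.
That conflicts with the unit clause (x_32').
Backtrack on x_11: now try x_11 = 0.
The clause (x_12) is unit, so x_12 = 1.
The clause (x_22') is unit, so x_22 = 0.
The clause (x_21) is unit, so x_21 = 1.
The clause (x_31') is unit, so x_31 = 0.
The clause (x_32) is unit, so x_32 = 1.
That conflicts with the unit clause (x_32').
Either choice for x_11 ends in contradiction.
No assignment satisfies every clause.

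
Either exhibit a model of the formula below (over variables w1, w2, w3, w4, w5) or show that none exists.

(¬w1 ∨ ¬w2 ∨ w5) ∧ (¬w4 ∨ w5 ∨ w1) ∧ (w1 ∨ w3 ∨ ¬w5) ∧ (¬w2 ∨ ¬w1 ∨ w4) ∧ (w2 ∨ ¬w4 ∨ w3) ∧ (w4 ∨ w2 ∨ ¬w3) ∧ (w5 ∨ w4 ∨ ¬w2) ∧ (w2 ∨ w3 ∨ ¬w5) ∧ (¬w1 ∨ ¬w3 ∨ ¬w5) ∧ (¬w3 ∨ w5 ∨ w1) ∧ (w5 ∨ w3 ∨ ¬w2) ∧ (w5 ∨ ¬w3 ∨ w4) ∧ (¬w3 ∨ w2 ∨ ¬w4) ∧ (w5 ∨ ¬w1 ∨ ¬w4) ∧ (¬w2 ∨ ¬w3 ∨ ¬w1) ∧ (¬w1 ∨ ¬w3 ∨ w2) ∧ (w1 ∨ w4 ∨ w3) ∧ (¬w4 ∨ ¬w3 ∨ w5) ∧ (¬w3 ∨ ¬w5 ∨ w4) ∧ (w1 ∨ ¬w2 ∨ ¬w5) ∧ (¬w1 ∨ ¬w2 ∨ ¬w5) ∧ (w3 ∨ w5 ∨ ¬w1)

UNSATISFIABLE

Case w1 = False:
Case w4 = False:
Unit clause (w3) forces w3 = True.
Unit clause (w2) forces w2 = True.
Unit clause (w5) forces w5 = True.
That conflicts with the unit clause (¬w5).
Undo w4 and try w4 = True.
Unit clause (w5) forces w5 = True.
Unit clause (w3) forces w3 = True.
Unit clause (w2) forces w2 = True.
That conflicts with the unit clause (¬w2).
Either choice for w4 ends in contradiction.
Undo w1 and try w1 = True.
Case w2 = False:
Unit clause (¬w3) forces w3 = False.
Unit clause (¬w4) forces w4 = False.
Unit clause (¬w5) forces w5 = False.
That conflicts with the unit clause (w5).
Undo w2 and try w2 = True.
Unit clause (w5) forces w5 = True.
That conflicts with the unit clause (¬w5).
Either choice for w2 ends in contradiction.
Either choice for w1 ends in contradiction.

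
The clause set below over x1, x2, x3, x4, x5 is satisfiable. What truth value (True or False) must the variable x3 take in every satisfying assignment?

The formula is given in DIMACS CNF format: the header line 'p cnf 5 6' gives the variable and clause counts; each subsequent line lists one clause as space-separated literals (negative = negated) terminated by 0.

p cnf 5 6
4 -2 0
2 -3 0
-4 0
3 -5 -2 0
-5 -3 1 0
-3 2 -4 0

False

Suppose x3 = True.
From the singleton clause (x2), x2 = True.
From the singleton clause (x4), x4 = True.
Now (¬x4) is unsatisfied and unit — conflict.
So every satisfying assignment has x3 = False.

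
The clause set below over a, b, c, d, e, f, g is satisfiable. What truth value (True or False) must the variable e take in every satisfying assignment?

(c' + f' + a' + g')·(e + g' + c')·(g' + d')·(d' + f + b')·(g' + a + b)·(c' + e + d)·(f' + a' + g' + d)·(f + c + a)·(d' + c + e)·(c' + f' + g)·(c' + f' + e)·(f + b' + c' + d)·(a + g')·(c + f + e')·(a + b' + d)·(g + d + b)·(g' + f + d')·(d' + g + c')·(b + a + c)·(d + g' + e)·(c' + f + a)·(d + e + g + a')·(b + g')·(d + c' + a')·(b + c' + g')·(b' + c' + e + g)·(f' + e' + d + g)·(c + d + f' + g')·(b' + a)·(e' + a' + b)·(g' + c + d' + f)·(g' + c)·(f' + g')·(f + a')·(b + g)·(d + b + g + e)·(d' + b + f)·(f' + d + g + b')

True

Suppose e = 0.
Case g = 0:
Unit clause (b) forces b = 1.
Unit clause (c') forces c = 0.
Unit clause (d') forces d = 0.
Unit clause (a) forces a = 1.
Now (a') is unsatisfied and unit — conflict.
Backtrack on g: now try g = 1.
Unit clause (c') forces c = 0.
Now (c) is unsatisfied and unit — conflict.
Either choice for g ends in contradiction.
So every satisfying assignment has e = True.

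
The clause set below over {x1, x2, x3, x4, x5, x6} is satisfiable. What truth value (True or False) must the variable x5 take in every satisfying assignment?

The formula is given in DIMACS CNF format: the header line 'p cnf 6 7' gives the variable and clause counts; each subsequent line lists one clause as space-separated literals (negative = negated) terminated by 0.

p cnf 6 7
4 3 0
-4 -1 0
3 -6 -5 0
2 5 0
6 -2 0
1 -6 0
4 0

Suppose x5 = False.
(x2) alone gives x2 = True.
(x6) alone gives x6 = True.
(x1) alone gives x1 = True.
(¬x4) alone gives x4 = False.
That conflicts with the unit clause (x4).
So every satisfying assignment has x5 = True.

True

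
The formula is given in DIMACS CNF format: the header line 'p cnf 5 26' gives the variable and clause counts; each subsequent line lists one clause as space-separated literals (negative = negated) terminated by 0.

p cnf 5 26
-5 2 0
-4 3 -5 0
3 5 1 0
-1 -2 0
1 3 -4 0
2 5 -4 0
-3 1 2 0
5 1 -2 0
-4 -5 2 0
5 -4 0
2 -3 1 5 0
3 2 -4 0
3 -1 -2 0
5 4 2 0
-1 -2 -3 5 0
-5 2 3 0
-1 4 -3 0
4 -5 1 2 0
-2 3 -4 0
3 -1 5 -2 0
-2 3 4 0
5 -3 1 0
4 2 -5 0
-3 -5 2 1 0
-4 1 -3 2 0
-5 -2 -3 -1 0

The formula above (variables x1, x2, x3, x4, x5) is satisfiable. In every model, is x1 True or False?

Suppose x1 = True.
(¬x2) alone gives x2 = False.
(¬x5) alone gives x5 = False.
(¬x4) alone gives x4 = False.
But (x4) is also a unit clause — contradiction.
So every satisfying assignment has x1 = False.

False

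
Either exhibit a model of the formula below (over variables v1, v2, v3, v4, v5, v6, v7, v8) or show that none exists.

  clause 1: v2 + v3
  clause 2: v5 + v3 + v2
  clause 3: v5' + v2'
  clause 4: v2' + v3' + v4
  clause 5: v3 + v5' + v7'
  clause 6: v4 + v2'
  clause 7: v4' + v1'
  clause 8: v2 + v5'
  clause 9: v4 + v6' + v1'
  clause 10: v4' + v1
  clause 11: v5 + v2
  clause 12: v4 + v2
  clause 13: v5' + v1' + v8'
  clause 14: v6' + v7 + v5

UNSATISFIABLE

Branch on v2: set v2 = 1.
(v5') alone gives v5 = 0.
(v4) alone gives v4 = 1.
(v1') alone gives v1 = 0.
But (v1) is also a unit clause — contradiction.
Backtrack on v2: now try v2 = 0.
(v3) alone gives v3 = 1.
(v5') alone gives v5 = 0.
But (v5) is also a unit clause — contradiction.
Neither v2 = 1 nor v2 = 0 works.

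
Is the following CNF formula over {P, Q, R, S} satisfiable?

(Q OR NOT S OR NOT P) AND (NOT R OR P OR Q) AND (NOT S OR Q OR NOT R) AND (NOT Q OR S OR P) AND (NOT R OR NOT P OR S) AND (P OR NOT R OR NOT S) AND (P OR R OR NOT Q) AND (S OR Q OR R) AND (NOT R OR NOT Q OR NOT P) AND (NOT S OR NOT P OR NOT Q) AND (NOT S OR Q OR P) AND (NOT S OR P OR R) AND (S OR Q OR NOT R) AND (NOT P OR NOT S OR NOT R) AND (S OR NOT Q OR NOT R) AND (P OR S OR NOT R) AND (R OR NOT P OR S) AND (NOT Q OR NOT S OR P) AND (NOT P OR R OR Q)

No

Suppose Q = true.
Suppose S = true.
From the singleton clause (NOT P), P = false.
Now (P) is unsatisfied and unit — conflict.
Backtrack on S: now try S = false.
From the singleton clause (P), P = true.
From the singleton clause (NOT R), R = false.
Now (R) is unsatisfied and unit — conflict.
Neither S = true nor S = false works.
Backtrack on Q: now try Q = false.
Suppose S = false.
From the singleton clause (R), R = true.
Now (NOT R) is unsatisfied and unit — conflict.
Backtrack on S: now try S = true.
From the singleton clause (NOT P), P = false.
Now (P) is unsatisfied and unit — conflict.
Neither S = true nor S = false works.
Neither Q = true nor Q = false works.
No assignment satisfies every clause.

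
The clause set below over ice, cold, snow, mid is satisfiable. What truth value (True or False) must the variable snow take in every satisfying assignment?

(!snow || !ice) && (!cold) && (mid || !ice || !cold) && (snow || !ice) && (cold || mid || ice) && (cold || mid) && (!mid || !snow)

False

Suppose snow = true.
Unit clause (!ice) forces ice = false.
Unit clause (!cold) forces cold = false.
Unit clause (mid) forces mid = true.
That conflicts with the unit clause (!mid).
So every satisfying assignment has snow = False.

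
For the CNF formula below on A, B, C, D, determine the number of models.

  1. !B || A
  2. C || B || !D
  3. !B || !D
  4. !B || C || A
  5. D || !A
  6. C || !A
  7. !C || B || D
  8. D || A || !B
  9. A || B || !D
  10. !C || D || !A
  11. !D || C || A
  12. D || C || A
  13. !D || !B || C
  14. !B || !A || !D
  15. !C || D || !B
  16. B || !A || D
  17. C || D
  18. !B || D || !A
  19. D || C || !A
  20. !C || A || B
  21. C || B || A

There are 2^4 = 16 truth assignments over (A, B, C, D).
Check each against the 21 clauses (columns in the order A, B, C, D):
  F F F F  ✗ fails (D || C || A)
  F F F T  ✗ fails (C || B || !D)
  F F T F  ✗ fails (!C || B || D)
  F F T T  ✗ fails (A || B || !D)
  F T F F  ✗ fails (!B || A)
  F T F T  ✗ fails (!B || A)
  F T T F  ✗ fails (!B || A)
  F T T T  ✗ fails (!B || A)
  T F F F  ✗ fails (D || !A)
  T F F T  ✗ fails (C || B || !D)
  T F T F  ✗ fails (D || !A)
  T F T T  ✓ satisfies all
  T T F F  ✗ fails (D || !A)
  T T F T  ✗ fails (!B || !D)
  T T T F  ✗ fails (D || !A)
  T T T T  ✗ fails (!B || !D)
1 of the 16 rows is a model.

1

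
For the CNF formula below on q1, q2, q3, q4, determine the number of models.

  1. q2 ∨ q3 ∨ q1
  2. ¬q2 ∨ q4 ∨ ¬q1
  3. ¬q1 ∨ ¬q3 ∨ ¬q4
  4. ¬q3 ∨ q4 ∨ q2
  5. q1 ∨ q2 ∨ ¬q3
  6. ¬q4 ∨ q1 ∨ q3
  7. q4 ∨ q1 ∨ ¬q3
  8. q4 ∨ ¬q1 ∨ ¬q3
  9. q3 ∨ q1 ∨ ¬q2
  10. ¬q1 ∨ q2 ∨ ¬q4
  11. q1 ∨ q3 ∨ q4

3

There are 2^4 = 16 truth assignments over (q1, q2, q3, q4).
Check each against the 11 clauses (columns in the order q1, q2, q3, q4):
  F F F F  ✗ fails (q2 ∨ q3 ∨ q1)
  F F F T  ✗ fails (q2 ∨ q3 ∨ q1)
  F F T F  ✗ fails (¬q3 ∨ q4 ∨ q2)
  F F T T  ✗ fails (q1 ∨ q2 ∨ ¬q3)
  F T F F  ✗ fails (q3 ∨ q1 ∨ ¬q2)
  F T F T  ✗ fails (¬q4 ∨ q1 ∨ q3)
  F T T F  ✗ fails (q4 ∨ q1 ∨ ¬q3)
  F T T T  ✓ satisfies all
  T F F F  ✓ satisfies all
  T F F T  ✗ fails (¬q1 ∨ q2 ∨ ¬q4)
  T F T F  ✗ fails (¬q3 ∨ q4 ∨ q2)
  T F T T  ✗ fails (¬q1 ∨ ¬q3 ∨ ¬q4)
  T T F F  ✗ fails (¬q2 ∨ q4 ∨ ¬q1)
  T T F T  ✓ satisfies all
  T T T F  ✗ fails (¬q2 ∨ q4 ∨ ¬q1)
  T T T T  ✗ fails (¬q1 ∨ ¬q3 ∨ ¬q4)
3 of the 16 rows are models.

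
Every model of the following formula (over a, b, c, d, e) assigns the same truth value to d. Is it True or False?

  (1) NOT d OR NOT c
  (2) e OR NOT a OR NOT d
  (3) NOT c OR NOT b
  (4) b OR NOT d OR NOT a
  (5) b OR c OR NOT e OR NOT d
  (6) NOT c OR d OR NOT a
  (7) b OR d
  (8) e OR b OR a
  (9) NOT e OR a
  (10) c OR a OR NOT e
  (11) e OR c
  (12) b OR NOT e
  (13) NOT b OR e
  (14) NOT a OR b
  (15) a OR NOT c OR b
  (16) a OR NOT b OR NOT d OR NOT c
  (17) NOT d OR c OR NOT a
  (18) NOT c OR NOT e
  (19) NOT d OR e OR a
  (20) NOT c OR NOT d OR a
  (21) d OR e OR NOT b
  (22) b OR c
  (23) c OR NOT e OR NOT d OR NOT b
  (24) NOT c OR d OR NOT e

Suppose d = true.
(NOT c) alone gives c = false.
(e) alone gives e = true.
(b) alone gives b = true.
That conflicts with the unit clause (NOT b).
So every satisfying assignment has d = False.

False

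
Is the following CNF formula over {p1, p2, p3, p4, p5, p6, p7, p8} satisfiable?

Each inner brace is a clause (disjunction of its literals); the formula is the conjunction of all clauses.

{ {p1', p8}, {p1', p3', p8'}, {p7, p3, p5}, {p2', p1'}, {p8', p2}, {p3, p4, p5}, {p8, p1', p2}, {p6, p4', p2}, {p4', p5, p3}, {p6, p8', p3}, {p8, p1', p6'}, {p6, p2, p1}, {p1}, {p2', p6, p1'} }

No

(p1) alone gives p1 = 1.
(p8) alone gives p8 = 1.
(p3') alone gives p3 = 0.
(p2') alone gives p2 = 0.
That conflicts with the unit clause (p2).
No assignment satisfies every clause.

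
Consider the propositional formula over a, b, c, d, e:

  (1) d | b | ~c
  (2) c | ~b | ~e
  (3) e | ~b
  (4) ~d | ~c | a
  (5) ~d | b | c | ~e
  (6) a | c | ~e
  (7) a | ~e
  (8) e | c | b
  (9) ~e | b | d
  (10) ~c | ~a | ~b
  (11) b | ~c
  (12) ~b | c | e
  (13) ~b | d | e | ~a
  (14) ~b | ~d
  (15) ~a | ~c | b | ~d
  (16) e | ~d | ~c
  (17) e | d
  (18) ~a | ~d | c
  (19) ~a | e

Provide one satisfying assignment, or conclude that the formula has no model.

UNSATISFIABLE

Suppose e = 1.
The clause (a) is unit, so a = 1.
Suppose c = 1.
The clause (~b) is unit, so b = 0.
Now (b) is unsatisfied and unit — conflict.
Backtrack on c: now try c = 0.
The clause (~b) is unit, so b = 0.
The clause (~d) is unit, so d = 0.
Now (d) is unsatisfied and unit — conflict.
Neither c = 1 nor c = 0 works.
Backtrack on e: now try e = 0.
The clause (~b) is unit, so b = 0.
The clause (c) is unit, so c = 1.
Now (~c) is unsatisfied and unit — conflict.
Neither e = 1 nor e = 0 works.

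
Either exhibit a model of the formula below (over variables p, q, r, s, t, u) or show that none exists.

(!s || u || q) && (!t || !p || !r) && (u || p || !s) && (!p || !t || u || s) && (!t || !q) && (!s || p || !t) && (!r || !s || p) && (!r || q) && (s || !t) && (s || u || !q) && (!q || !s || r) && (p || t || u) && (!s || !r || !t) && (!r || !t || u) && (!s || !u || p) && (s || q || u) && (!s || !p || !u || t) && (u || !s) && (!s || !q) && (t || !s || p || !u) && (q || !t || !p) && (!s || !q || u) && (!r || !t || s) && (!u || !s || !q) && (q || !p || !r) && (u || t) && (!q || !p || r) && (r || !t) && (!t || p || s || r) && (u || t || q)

p=false; q=true; r=false; s=false; t=false; u=true

Case t = false:
Unit clause (u) forces u = true.
Case r = false:
Case q = true:
Unit clause (!s) forces s = false.
Unit clause (!p) forces p = false.
All clauses are satisfied.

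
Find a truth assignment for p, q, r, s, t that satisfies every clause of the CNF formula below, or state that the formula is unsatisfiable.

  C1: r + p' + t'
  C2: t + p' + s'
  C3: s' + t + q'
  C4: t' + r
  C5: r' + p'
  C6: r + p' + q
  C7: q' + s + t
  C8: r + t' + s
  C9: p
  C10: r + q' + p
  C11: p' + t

UNSATISFIABLE

Unit clause (p) forces p = 1.
Unit clause (r') forces r = 0.
Unit clause (t') forces t = 0.
Now (t) is unsatisfied and unit — conflict.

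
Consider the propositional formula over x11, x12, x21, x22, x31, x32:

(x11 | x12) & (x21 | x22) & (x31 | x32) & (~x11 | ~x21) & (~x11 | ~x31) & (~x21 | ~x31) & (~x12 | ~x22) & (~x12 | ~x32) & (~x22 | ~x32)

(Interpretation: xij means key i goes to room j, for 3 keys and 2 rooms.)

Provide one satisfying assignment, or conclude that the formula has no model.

Branch on x11: set x11 = 1.
Unit clause (~x21) forces x21 = 0.
Unit clause (x22) forces x22 = 1.
Unit clause (~x31) forces x31 = 0.
Unit clause (x32) forces x32 = 1.
But (~x32) is also a unit clause — contradiction.
So x11 must be the other value — set x11 = 0.
Unit clause (x12) forces x12 = 1.
Unit clause (~x22) forces x22 = 0.
Unit clause (x21) forces x21 = 1.
Unit clause (~x31) forces x31 = 0.
Unit clause (x32) forces x32 = 1.
But (~x32) is also a unit clause — contradiction.
Both values of x11 lead to a conflict.

UNSATISFIABLE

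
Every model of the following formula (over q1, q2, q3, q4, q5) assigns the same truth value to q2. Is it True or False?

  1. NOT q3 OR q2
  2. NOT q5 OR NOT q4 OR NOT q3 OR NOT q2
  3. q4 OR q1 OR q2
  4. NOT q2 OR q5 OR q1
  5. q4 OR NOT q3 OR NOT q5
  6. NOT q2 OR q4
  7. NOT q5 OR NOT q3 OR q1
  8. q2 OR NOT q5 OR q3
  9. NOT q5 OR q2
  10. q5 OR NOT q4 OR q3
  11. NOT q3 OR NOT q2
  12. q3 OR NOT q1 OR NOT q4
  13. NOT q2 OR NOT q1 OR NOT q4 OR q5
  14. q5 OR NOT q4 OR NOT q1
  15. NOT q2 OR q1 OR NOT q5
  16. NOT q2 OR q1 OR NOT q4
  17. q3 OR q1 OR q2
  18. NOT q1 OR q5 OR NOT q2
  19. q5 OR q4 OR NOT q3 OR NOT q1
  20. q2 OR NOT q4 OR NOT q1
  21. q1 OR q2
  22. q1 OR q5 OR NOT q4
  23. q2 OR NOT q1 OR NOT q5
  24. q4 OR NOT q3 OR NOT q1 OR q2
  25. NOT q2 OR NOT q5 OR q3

False

Suppose q2 = true.
The clause (q4) is unit, so q4 = true.
The clause (NOT q3) is unit, so q3 = false.
The clause (q5) is unit, so q5 = true.
Now (NOT q5) is unsatisfied and unit — conflict.
So every satisfying assignment has q2 = False.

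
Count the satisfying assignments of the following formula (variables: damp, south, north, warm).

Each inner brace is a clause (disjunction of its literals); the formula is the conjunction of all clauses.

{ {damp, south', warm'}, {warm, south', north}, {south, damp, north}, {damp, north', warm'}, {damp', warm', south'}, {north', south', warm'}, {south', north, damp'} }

7

There are 2^4 = 16 truth assignments over (damp, south, north, warm).
Split on south. With south = 1, the clauses containing south are satisfied and south' drops from the rest; 2 of the 2^3 = 8 assignments to the other variables satisfy what remains.
With south = 0, by the same count on the reduced clause set, 5 assignments work.
(One model: damp=F, south=F, north=T, warm=F.)
Total: 2 + 5 = 7.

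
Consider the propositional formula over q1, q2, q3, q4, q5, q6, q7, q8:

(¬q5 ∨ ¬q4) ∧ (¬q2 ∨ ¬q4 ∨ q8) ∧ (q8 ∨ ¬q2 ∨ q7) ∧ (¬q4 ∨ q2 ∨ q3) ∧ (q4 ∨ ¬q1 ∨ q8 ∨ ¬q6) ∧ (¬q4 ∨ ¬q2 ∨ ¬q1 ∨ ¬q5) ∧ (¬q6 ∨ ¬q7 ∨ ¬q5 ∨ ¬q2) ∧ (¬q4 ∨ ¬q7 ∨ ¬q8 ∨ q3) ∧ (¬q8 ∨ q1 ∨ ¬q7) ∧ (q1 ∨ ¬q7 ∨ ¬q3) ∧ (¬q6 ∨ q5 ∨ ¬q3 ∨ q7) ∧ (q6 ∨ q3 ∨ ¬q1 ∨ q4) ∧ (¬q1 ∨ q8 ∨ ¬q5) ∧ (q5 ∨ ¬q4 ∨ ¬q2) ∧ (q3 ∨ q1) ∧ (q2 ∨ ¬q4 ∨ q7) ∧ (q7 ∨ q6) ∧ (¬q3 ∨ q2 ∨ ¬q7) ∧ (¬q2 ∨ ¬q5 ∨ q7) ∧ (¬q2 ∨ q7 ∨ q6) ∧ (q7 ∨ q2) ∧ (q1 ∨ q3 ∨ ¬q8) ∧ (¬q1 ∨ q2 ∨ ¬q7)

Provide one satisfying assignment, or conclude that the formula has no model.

Suppose q5 = False.
Suppose q4 = False.
Suppose q3 = True.
Suppose q1 = True.
Suppose q8 = False.
The clause (¬q6) is unit, so q6 = False.
The clause (q7) is unit, so q7 = True.
The clause (q2) is unit, so q2 = True.
This assignment satisfies each clause.

q1: True,  q2: True,  q3: True,  q4: False,  q5: False,  q6: False,  q7: True,  q8: False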